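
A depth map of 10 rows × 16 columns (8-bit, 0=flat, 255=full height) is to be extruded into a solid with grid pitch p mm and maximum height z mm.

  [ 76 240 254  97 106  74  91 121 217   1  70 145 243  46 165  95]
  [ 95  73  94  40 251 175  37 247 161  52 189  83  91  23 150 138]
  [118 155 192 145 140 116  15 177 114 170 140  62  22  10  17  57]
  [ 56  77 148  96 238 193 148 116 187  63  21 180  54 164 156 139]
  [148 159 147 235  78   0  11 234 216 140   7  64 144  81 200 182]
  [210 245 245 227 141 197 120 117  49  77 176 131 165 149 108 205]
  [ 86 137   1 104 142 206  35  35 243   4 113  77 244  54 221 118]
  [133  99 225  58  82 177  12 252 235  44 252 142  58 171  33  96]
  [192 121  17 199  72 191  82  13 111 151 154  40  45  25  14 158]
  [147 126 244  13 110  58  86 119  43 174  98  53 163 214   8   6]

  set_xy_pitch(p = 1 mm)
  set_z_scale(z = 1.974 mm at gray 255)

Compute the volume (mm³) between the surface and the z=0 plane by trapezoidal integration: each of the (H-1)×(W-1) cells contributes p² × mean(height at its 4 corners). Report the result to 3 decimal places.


126.739

height_mm = gray/255 × 1.974; cell vol = 1² × mean(4 corners)
unit = 1² × 1.974 / (4×255) = 0.00193529 mm³ per gray-sum
row 0: Σ corner-gray over 15 cells = 7476  → 14.4683
row 1: Σ corner-gray over 15 cells = 6690  → 12.9471
row 2: Σ corner-gray over 15 cells = 7002  → 13.5509
row 3: Σ corner-gray over 15 cells = 7639  → 14.7837
row 4: Σ corner-gray over 15 cells = 8471  → 16.3939
row 5: Σ corner-gray over 15 cells = 8145  → 15.7630
row 6: Σ corner-gray over 15 cells = 7345  → 14.2147
row 7: Σ corner-gray over 15 cells = 6729  → 13.0226
row 8: Σ corner-gray over 15 cells = 5991  → 11.5943
Σ rows: total corner-gray = 65488  → 126.7385 mm³


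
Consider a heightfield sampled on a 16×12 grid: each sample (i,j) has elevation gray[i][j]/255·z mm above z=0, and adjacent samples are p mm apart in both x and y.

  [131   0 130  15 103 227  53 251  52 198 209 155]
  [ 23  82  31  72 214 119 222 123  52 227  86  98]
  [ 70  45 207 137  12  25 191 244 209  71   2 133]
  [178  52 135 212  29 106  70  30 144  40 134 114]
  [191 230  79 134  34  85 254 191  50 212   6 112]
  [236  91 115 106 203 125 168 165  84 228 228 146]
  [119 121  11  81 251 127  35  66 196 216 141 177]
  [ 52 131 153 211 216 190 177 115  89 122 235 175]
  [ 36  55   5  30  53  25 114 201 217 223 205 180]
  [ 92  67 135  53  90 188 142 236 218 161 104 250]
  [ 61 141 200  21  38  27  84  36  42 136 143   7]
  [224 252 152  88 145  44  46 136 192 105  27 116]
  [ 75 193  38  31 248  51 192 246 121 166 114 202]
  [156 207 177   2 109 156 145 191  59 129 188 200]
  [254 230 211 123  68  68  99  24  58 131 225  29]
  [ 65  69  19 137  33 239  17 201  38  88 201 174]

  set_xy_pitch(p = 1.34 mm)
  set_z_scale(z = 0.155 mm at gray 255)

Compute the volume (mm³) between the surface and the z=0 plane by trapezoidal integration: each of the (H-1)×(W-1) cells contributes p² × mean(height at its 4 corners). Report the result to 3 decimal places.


22.589

height_mm = gray/255 × 0.155; cell vol = 1.34² × mean(4 corners)
unit = 1.34² × 0.155 / (4×255) = 0.000272861 mm³ per gray-sum
row 0: Σ corner-gray over 11 cells = 5339  → 1.4568
row 1: Σ corner-gray over 11 cells = 5066  → 1.3823
row 2: Σ corner-gray over 11 cells = 4685  → 1.2784
row 3: Σ corner-gray over 11 cells = 5049  → 1.3777
row 4: Σ corner-gray over 11 cells = 6261  → 1.7084
row 5: Σ corner-gray over 11 cells = 6194  → 1.6901
row 6: Σ corner-gray over 11 cells = 6291  → 1.7166
row 7: Σ corner-gray over 11 cells = 5977  → 1.6309
row 8: Σ corner-gray over 11 cells = 5602  → 1.5286
row 9: Σ corner-gray over 11 cells = 4934  → 1.3463
row 10: Σ corner-gray over 11 cells = 4518  → 1.2328
row 11: Σ corner-gray over 11 cells = 5791  → 1.5801
row 12: Σ corner-gray over 11 cells = 6159  → 1.6805
row 13: Σ corner-gray over 11 cells = 5839  → 1.5932
row 14: Σ corner-gray over 11 cells = 5080  → 1.3861
Σ rows: total corner-gray = 82785  → 22.5888 mm³


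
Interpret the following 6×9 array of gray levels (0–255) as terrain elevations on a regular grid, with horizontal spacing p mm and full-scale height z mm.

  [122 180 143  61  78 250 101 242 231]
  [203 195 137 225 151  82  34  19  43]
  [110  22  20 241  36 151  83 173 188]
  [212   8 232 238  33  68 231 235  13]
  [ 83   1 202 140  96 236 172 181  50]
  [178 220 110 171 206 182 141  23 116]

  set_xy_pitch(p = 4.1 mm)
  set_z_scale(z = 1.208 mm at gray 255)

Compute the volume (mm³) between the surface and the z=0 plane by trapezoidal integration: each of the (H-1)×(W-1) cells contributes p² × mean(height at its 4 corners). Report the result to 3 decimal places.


height_mm = gray/255 × 1.208; cell vol = 4.1² × mean(4 corners)
unit = 4.1² × 1.208 / (4×255) = 0.0199083 mm³ per gray-sum
row 0: Σ corner-gray over 8 cells = 4395  → 87.4970
row 1: Σ corner-gray over 8 cells = 3682  → 73.3024
row 2: Σ corner-gray over 8 cells = 4065  → 80.9273
row 3: Σ corner-gray over 8 cells = 4504  → 89.6670
row 4: Σ corner-gray over 8 cells = 4589  → 91.3593
Σ rows: total corner-gray = 21235  → 422.7530 mm³

422.753


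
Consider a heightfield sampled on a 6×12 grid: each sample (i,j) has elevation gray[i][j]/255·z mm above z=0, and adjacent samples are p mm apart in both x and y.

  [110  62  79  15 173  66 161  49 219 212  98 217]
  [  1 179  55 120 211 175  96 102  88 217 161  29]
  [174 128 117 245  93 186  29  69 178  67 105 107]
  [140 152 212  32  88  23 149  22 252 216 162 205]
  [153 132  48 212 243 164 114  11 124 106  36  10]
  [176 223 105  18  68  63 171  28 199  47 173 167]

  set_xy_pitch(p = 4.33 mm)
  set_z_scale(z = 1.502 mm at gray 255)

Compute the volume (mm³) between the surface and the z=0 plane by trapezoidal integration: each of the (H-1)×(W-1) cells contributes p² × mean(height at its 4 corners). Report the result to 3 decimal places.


height_mm = gray/255 × 1.502; cell vol = 4.33² × mean(4 corners)
unit = 4.33² × 1.502 / (4×255) = 0.0276087 mm³ per gray-sum
row 0: Σ corner-gray over 11 cells = 5433  → 149.9979
row 1: Σ corner-gray over 11 cells = 5553  → 153.3110
row 2: Σ corner-gray over 11 cells = 5676  → 156.7068
row 3: Σ corner-gray over 11 cells = 5504  → 151.9581
row 4: Σ corner-gray over 11 cells = 5076  → 140.1416
Σ rows: total corner-gray = 27242  → 752.1155 mm³

752.116


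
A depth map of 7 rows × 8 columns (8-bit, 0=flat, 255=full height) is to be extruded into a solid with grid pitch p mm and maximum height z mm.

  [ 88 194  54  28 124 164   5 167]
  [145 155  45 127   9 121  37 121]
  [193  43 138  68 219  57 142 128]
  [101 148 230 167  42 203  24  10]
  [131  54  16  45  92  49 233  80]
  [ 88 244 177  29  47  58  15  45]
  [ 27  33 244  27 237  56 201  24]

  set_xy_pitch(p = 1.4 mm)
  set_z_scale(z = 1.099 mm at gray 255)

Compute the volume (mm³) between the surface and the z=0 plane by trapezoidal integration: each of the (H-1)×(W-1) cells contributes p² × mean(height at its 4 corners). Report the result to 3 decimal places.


36.450

height_mm = gray/255 × 1.099; cell vol = 1.4² × mean(4 corners)
unit = 1.4² × 1.099 / (4×255) = 0.0021118 mm³ per gray-sum
row 0: Σ corner-gray over 7 cells = 2647  → 5.5899
row 1: Σ corner-gray over 7 cells = 2909  → 6.1432
row 2: Σ corner-gray over 7 cells = 3394  → 7.1675
row 3: Σ corner-gray over 7 cells = 2928  → 6.1834
row 4: Σ corner-gray over 7 cells = 2462  → 5.1993
row 5: Σ corner-gray over 7 cells = 2920  → 6.1665
Σ rows: total corner-gray = 17260  → 36.4497 mm³


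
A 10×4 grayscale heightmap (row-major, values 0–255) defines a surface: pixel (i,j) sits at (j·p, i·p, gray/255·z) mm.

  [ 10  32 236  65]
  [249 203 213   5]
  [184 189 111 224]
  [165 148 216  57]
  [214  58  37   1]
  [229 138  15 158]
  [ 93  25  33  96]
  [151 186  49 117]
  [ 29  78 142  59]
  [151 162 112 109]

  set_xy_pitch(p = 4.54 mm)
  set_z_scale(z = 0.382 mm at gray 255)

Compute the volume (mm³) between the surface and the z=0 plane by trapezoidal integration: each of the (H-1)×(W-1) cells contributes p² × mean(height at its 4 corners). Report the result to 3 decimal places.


99.154

height_mm = gray/255 × 0.382; cell vol = 4.54² × mean(4 corners)
unit = 4.54² × 0.382 / (4×255) = 0.00771925 mm³ per gray-sum
row 0: Σ corner-gray over 3 cells = 1697  → 13.0996
row 1: Σ corner-gray over 3 cells = 2094  → 16.1641
row 2: Σ corner-gray over 3 cells = 1958  → 15.1143
row 3: Σ corner-gray over 3 cells = 1355  → 10.4596
row 4: Σ corner-gray over 3 cells = 1098  → 8.4757
row 5: Σ corner-gray over 3 cells = 998  → 7.7038
row 6: Σ corner-gray over 3 cells = 1043  → 8.0512
row 7: Σ corner-gray over 3 cells = 1266  → 9.7726
row 8: Σ corner-gray over 3 cells = 1336  → 10.3129
Σ rows: total corner-gray = 12845  → 99.1537 mm³


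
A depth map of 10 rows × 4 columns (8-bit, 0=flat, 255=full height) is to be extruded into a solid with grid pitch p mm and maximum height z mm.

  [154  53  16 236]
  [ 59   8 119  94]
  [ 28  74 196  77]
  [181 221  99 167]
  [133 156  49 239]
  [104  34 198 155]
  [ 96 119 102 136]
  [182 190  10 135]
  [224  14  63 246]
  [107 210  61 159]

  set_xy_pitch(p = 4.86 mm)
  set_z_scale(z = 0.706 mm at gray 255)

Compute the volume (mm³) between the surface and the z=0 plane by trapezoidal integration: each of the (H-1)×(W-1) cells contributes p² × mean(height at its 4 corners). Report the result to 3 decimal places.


height_mm = gray/255 × 0.706; cell vol = 4.86² × mean(4 corners)
unit = 4.86² × 0.706 / (4×255) = 0.0163485 mm³ per gray-sum
row 0: Σ corner-gray over 3 cells = 935  → 15.2858
row 1: Σ corner-gray over 3 cells = 1052  → 17.1986
row 2: Σ corner-gray over 3 cells = 1633  → 26.6970
row 3: Σ corner-gray over 3 cells = 1770  → 28.9368
row 4: Σ corner-gray over 3 cells = 1505  → 24.6044
row 5: Σ corner-gray over 3 cells = 1397  → 22.8388
row 6: Σ corner-gray over 3 cells = 1391  → 22.7407
row 7: Σ corner-gray over 3 cells = 1341  → 21.9233
row 8: Σ corner-gray over 3 cells = 1432  → 23.4110
Σ rows: total corner-gray = 12456  → 203.6365 mm³

203.637


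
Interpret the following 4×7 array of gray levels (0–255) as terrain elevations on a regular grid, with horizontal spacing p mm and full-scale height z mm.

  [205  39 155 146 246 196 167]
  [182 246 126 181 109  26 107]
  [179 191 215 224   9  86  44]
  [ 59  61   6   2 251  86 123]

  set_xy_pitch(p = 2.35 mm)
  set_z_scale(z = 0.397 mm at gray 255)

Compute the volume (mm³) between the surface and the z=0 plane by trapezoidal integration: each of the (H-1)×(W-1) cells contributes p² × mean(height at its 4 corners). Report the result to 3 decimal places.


height_mm = gray/255 × 0.397; cell vol = 2.35² × mean(4 corners)
unit = 2.35² × 0.397 / (4×255) = 0.00214944 mm³ per gray-sum
row 0: Σ corner-gray over 6 cells = 3601  → 7.7401
row 1: Σ corner-gray over 6 cells = 3338  → 7.1748
row 2: Σ corner-gray over 6 cells = 2667  → 5.7326
Σ rows: total corner-gray = 9606  → 20.6476 mm³

20.648


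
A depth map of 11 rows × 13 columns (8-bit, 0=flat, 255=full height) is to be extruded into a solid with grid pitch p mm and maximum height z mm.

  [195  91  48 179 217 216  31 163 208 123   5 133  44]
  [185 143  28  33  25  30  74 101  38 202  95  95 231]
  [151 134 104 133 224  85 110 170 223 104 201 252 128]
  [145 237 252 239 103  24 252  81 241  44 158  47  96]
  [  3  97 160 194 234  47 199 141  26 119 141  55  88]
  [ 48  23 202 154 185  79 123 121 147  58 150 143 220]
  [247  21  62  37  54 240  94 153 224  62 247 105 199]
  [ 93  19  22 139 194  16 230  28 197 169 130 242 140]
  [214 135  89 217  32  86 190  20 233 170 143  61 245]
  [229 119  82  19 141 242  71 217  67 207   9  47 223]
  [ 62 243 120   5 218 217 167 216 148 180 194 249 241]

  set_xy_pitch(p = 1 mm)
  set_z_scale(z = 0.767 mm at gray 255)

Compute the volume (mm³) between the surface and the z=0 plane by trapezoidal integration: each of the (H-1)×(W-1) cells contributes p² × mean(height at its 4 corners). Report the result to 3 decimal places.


height_mm = gray/255 × 0.767; cell vol = 1² × mean(4 corners)
unit = 1² × 0.767 / (4×255) = 0.000751961 mm³ per gray-sum
row 0: Σ corner-gray over 12 cells = 5211  → 3.9185
row 1: Σ corner-gray over 12 cells = 5903  → 4.4388
row 2: Σ corner-gray over 12 cells = 7356  → 5.5314
row 3: Σ corner-gray over 12 cells = 6514  → 4.8983
row 4: Σ corner-gray over 12 cells = 5955  → 4.4779
row 5: Σ corner-gray over 12 cells = 6082  → 4.5734
row 6: Σ corner-gray over 12 cells = 6049  → 4.5486
row 7: Σ corner-gray over 12 cells = 6216  → 4.6742
row 8: Σ corner-gray over 12 cells = 6105  → 4.5907
row 9: Σ corner-gray over 12 cells = 7111  → 5.3472
Σ rows: total corner-gray = 62502  → 46.9991 mm³

46.999


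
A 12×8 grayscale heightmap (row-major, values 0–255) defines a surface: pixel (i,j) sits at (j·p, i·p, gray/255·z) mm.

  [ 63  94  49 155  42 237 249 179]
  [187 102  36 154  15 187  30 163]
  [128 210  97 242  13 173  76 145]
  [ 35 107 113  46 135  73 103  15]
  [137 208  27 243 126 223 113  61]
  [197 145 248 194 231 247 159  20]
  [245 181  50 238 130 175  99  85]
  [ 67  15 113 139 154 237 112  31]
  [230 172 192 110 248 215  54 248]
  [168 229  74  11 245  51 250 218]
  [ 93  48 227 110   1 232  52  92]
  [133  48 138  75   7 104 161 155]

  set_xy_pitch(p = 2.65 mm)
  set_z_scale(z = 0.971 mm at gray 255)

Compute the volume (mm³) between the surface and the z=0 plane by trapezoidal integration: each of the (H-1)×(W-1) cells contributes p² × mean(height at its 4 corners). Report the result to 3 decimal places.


276.351

height_mm = gray/255 × 0.971; cell vol = 2.65² × mean(4 corners)
unit = 2.65² × 0.971 / (4×255) = 0.00668514 mm³ per gray-sum
row 0: Σ corner-gray over 7 cells = 3292  → 22.0075
row 1: Σ corner-gray over 7 cells = 3293  → 22.0142
row 2: Σ corner-gray over 7 cells = 3099  → 20.7173
row 3: Σ corner-gray over 7 cells = 3282  → 21.9406
row 4: Σ corner-gray over 7 cells = 4743  → 31.7076
row 5: Σ corner-gray over 7 cells = 4741  → 31.6943
row 6: Σ corner-gray over 7 cells = 3714  → 24.8286
row 7: Σ corner-gray over 7 cells = 4098  → 27.3957
row 8: Σ corner-gray over 7 cells = 4566  → 30.5244
row 9: Σ corner-gray over 7 cells = 3631  → 24.2738
row 10: Σ corner-gray over 7 cells = 2879  → 19.2465
Σ rows: total corner-gray = 41338  → 276.3505 mm³


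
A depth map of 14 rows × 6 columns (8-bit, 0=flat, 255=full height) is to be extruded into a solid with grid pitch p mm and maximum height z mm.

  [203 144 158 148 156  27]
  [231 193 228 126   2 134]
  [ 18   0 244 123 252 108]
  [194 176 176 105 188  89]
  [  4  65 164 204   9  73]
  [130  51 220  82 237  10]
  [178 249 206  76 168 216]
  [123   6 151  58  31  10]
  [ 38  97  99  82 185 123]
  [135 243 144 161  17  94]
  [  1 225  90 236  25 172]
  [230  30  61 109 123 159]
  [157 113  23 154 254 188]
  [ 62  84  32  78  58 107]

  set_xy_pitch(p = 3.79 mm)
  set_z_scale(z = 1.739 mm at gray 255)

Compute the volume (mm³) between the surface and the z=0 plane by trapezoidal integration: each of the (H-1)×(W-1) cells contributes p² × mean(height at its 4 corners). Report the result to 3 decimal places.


height_mm = gray/255 × 1.739; cell vol = 3.79² × mean(4 corners)
unit = 3.79² × 1.739 / (4×255) = 0.0244894 mm³ per gray-sum
row 0: Σ corner-gray over 5 cells = 2905  → 71.1417
row 1: Σ corner-gray over 5 cells = 2827  → 69.2315
row 2: Σ corner-gray over 5 cells = 2937  → 71.9253
row 3: Σ corner-gray over 5 cells = 2534  → 62.0561
row 4: Σ corner-gray over 5 cells = 2281  → 55.8603
row 5: Σ corner-gray over 5 cells = 3112  → 76.2110
row 6: Σ corner-gray over 5 cells = 2417  → 59.1908
row 7: Σ corner-gray over 5 cells = 1712  → 41.9258
row 8: Σ corner-gray over 5 cells = 2446  → 59.9010
row 9: Σ corner-gray over 5 cells = 2684  → 65.7295
row 10: Σ corner-gray over 5 cells = 2360  → 57.7949
row 11: Σ corner-gray over 5 cells = 2468  → 60.4398
row 12: Σ corner-gray over 5 cells = 2106  → 51.5746
Σ rows: total corner-gray = 32789  → 802.9824 mm³

802.982


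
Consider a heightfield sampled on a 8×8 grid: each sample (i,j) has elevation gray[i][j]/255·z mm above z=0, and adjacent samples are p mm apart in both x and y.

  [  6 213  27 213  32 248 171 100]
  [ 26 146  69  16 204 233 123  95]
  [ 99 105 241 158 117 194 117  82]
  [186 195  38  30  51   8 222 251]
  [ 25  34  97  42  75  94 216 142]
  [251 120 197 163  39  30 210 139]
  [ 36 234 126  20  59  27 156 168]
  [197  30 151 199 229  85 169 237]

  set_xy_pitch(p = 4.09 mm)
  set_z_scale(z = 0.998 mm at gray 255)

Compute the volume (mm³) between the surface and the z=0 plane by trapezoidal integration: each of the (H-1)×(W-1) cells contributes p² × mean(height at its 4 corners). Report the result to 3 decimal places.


391.146

height_mm = gray/255 × 0.998; cell vol = 4.09² × mean(4 corners)
unit = 4.09² × 0.998 / (4×255) = 0.0163673 mm³ per gray-sum
row 0: Σ corner-gray over 7 cells = 3617  → 59.2005
row 1: Σ corner-gray over 7 cells = 3748  → 61.3446
row 2: Σ corner-gray over 7 cells = 3570  → 58.4313
row 3: Σ corner-gray over 7 cells = 2808  → 45.9594
row 4: Σ corner-gray over 7 cells = 3191  → 52.2280
row 5: Σ corner-gray over 7 cells = 3356  → 54.9287
row 6: Σ corner-gray over 7 cells = 3608  → 59.0532
Σ rows: total corner-gray = 23898  → 391.1457 mm³


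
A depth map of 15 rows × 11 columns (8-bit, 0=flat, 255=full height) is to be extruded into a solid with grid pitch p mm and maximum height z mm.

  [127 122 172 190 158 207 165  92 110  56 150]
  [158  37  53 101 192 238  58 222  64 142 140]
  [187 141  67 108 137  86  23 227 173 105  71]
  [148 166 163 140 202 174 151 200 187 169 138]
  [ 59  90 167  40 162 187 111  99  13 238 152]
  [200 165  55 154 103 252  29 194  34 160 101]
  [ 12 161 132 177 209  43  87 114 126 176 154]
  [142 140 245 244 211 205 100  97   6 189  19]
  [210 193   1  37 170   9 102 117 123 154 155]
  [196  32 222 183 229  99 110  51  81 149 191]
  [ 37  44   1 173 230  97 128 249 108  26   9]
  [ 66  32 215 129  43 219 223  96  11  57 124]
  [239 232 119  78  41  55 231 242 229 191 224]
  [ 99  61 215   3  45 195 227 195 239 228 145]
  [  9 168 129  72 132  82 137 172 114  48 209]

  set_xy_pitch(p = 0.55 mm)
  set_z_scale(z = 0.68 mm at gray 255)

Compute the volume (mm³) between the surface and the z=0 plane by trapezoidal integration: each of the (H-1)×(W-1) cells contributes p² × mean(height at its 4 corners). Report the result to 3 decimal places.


14.992

height_mm = gray/255 × 0.68; cell vol = 0.55² × mean(4 corners)
unit = 0.55² × 0.68 / (4×255) = 0.000201667 mm³ per gray-sum
row 0: Σ corner-gray over 10 cells = 5333  → 1.0755
row 1: Σ corner-gray over 10 cells = 4904  → 0.9890
row 2: Σ corner-gray over 10 cells = 5782  → 1.1660
row 3: Σ corner-gray over 10 cells = 5815  → 1.1727
row 4: Σ corner-gray over 10 cells = 5018  → 1.0120
row 5: Σ corner-gray over 10 cells = 5209  → 1.0505
row 6: Σ corner-gray over 10 cells = 5651  → 1.1396
row 7: Σ corner-gray over 10 cells = 5212  → 1.0511
row 8: Σ corner-gray over 10 cells = 4876  → 0.9833
row 9: Σ corner-gray over 10 cells = 4857  → 0.9795
row 10: Σ corner-gray over 10 cells = 4398  → 0.8869
row 11: Σ corner-gray over 10 cells = 5539  → 1.1170
row 12: Σ corner-gray over 10 cells = 6359  → 1.2824
row 13: Σ corner-gray over 10 cells = 5386  → 1.0862
Σ rows: total corner-gray = 74339  → 14.9917 mm³


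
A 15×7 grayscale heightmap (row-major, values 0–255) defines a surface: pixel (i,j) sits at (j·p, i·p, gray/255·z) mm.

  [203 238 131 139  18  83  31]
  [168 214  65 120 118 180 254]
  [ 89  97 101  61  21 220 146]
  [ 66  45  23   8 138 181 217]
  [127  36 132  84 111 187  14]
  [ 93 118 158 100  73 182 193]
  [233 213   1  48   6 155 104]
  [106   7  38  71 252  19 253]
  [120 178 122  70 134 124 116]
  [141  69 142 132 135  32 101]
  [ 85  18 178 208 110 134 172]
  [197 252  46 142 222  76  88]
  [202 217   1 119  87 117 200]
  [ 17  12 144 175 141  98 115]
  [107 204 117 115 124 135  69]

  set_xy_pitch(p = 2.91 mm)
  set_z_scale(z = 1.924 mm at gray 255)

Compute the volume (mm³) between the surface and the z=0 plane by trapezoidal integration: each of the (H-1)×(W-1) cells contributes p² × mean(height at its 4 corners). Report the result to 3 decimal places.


624.934

height_mm = gray/255 × 1.924; cell vol = 2.91² × mean(4 corners)
unit = 2.91² × 1.924 / (4×255) = 0.0159732 mm³ per gray-sum
row 0: Σ corner-gray over 6 cells = 3268  → 52.2003
row 1: Σ corner-gray over 6 cells = 3051  → 48.7341
row 2: Σ corner-gray over 6 cells = 2308  → 36.8661
row 3: Σ corner-gray over 6 cells = 2314  → 36.9619
row 4: Σ corner-gray over 6 cells = 2789  → 44.5491
row 5: Σ corner-gray over 6 cells = 2731  → 43.6227
row 6: Σ corner-gray over 6 cells = 2316  → 36.9938
row 7: Σ corner-gray over 6 cells = 2625  → 41.9295
row 8: Σ corner-gray over 6 cells = 2754  → 43.9901
row 9: Σ corner-gray over 6 cells = 2815  → 44.9644
row 10: Σ corner-gray over 6 cells = 3314  → 52.9351
row 11: Σ corner-gray over 6 cells = 3245  → 51.8329
row 12: Σ corner-gray over 6 cells = 2756  → 44.0220
row 13: Σ corner-gray over 6 cells = 2838  → 45.3318
Σ rows: total corner-gray = 39124  → 624.9340 mm³


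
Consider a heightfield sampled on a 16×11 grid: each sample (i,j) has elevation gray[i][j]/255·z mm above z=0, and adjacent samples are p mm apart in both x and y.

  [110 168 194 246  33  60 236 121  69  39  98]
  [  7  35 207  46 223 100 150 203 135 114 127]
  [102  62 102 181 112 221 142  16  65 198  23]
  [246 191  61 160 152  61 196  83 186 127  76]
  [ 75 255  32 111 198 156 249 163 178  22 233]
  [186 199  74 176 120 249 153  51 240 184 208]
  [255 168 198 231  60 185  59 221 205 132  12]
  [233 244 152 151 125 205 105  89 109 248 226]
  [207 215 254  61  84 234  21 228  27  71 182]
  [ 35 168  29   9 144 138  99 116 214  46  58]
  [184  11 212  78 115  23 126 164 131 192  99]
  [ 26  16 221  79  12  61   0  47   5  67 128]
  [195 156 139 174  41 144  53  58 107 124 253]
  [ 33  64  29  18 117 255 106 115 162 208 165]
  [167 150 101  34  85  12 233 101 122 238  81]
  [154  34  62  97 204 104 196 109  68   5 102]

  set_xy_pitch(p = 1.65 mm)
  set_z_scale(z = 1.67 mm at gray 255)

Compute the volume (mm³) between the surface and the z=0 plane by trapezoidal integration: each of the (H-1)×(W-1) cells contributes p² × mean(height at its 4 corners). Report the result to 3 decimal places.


height_mm = gray/255 × 1.67; cell vol = 1.65² × mean(4 corners)
unit = 1.65² × 1.67 / (4×255) = 0.00445743 mm³ per gray-sum
row 0: Σ corner-gray over 10 cells = 5100  → 22.7329
row 1: Σ corner-gray over 10 cells = 4883  → 21.7656
row 2: Σ corner-gray over 10 cells = 5079  → 22.6393
row 3: Σ corner-gray over 10 cells = 5792  → 25.8174
row 4: Σ corner-gray over 10 cells = 6322  → 28.1799
row 5: Σ corner-gray over 10 cells = 6471  → 28.8440
row 6: Σ corner-gray over 10 cells = 6500  → 28.9733
row 7: Σ corner-gray over 10 cells = 6094  → 27.1636
row 8: Σ corner-gray over 10 cells = 4798  → 21.3867
row 9: Σ corner-gray over 10 cells = 4406  → 19.6394
row 10: Σ corner-gray over 10 cells = 3557  → 15.8551
row 11: Σ corner-gray over 10 cells = 3610  → 16.0913
row 12: Σ corner-gray over 10 cells = 4786  → 21.3332
row 13: Σ corner-gray over 10 cells = 4746  → 21.1549
row 14: Σ corner-gray over 10 cells = 4414  → 19.6751
Σ rows: total corner-gray = 76558  → 341.2517 mm³

341.252


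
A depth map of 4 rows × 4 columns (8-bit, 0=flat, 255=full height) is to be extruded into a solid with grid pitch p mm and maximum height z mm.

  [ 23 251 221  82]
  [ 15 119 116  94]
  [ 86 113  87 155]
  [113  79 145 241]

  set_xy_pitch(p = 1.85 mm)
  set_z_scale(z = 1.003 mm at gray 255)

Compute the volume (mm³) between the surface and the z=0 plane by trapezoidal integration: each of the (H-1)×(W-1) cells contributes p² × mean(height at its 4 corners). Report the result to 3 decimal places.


height_mm = gray/255 × 1.003; cell vol = 1.85² × mean(4 corners)
unit = 1.85² × 1.003 / (4×255) = 0.00336546 mm³ per gray-sum
row 0: Σ corner-gray over 3 cells = 1628  → 5.4790
row 1: Σ corner-gray over 3 cells = 1220  → 4.1059
row 2: Σ corner-gray over 3 cells = 1443  → 4.8564
Σ rows: total corner-gray = 4291  → 14.4412 mm³

14.441


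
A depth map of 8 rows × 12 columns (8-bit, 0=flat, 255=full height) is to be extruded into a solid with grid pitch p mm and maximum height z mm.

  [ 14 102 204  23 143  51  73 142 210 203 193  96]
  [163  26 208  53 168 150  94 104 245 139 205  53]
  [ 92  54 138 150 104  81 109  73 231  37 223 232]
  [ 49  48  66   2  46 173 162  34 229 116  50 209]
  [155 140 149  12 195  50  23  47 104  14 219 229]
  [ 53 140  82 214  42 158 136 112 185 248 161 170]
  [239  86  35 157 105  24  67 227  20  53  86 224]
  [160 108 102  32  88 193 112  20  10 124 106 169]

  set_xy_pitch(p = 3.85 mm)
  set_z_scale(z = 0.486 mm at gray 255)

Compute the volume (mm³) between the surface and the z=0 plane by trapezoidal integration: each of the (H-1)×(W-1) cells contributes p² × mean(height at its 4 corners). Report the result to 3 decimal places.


253.466

height_mm = gray/255 × 0.486; cell vol = 3.85² × mean(4 corners)
unit = 3.85² × 0.486 / (4×255) = 0.00706249 mm³ per gray-sum
row 0: Σ corner-gray over 11 cells = 5798  → 40.9483
row 1: Σ corner-gray over 11 cells = 5724  → 40.4257
row 2: Σ corner-gray over 11 cells = 4834  → 34.1401
row 3: Σ corner-gray over 11 cells = 4400  → 31.0749
row 4: Σ corner-gray over 11 cells = 5469  → 38.6247
row 5: Σ corner-gray over 11 cells = 5362  → 37.8690
row 6: Σ corner-gray over 11 cells = 4302  → 30.3828
Σ rows: total corner-gray = 35889  → 253.4655 mm³


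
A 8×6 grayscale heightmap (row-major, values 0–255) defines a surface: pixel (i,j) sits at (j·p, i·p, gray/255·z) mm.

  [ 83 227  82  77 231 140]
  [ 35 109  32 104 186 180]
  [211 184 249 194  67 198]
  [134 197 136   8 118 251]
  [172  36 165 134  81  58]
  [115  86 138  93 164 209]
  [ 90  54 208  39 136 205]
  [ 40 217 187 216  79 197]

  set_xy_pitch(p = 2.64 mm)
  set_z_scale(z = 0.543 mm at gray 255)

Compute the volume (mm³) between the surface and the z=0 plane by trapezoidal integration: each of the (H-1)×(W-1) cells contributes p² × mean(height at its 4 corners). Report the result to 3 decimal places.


68.566

height_mm = gray/255 × 0.543; cell vol = 2.64² × mean(4 corners)
unit = 2.64² × 0.543 / (4×255) = 0.00371029 mm³ per gray-sum
row 0: Σ corner-gray over 5 cells = 2534  → 9.4019
row 1: Σ corner-gray over 5 cells = 2874  → 10.6634
row 2: Σ corner-gray over 5 cells = 3100  → 11.5019
row 3: Σ corner-gray over 5 cells = 2365  → 8.7748
row 4: Σ corner-gray over 5 cells = 2348  → 8.7118
row 5: Σ corner-gray over 5 cells = 2455  → 9.1088
row 6: Σ corner-gray over 5 cells = 2804  → 10.4036
Σ rows: total corner-gray = 18480  → 68.5661 mm³


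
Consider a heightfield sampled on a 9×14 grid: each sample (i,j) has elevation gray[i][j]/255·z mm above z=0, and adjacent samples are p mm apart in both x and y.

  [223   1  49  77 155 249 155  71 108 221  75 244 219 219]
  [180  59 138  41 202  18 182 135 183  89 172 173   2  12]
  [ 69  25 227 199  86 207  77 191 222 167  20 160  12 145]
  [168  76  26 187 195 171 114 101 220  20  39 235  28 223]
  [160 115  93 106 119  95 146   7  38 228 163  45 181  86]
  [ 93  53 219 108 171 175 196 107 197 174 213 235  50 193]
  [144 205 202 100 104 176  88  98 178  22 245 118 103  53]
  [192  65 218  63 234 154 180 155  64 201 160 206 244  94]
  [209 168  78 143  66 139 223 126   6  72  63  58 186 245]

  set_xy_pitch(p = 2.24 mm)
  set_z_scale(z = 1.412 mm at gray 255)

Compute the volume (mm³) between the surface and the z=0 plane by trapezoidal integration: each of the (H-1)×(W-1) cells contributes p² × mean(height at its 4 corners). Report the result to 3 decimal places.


384.027

height_mm = gray/255 × 1.412; cell vol = 2.24² × mean(4 corners)
unit = 2.24² × 1.412 / (4×255) = 0.00694593 mm³ per gray-sum
row 0: Σ corner-gray over 13 cells = 6670  → 46.3294
row 1: Σ corner-gray over 13 cells = 6380  → 44.3150
row 2: Σ corner-gray over 13 cells = 6615  → 45.9473
row 3: Σ corner-gray over 13 cells = 6133  → 42.5994
row 4: Σ corner-gray over 13 cells = 7000  → 48.6215
row 5: Σ corner-gray over 13 cells = 7557  → 52.4904
row 6: Σ corner-gray over 13 cells = 7649  → 53.1294
row 7: Σ corner-gray over 13 cells = 7284  → 50.5942
Σ rows: total corner-gray = 55288  → 384.0267 mm³


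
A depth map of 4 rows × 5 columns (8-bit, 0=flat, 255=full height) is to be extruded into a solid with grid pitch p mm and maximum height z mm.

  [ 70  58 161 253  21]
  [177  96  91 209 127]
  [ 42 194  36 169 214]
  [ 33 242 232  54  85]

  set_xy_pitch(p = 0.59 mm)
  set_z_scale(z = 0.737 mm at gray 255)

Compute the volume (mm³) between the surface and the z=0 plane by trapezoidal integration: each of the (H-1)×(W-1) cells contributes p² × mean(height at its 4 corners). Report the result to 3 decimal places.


1.637

height_mm = gray/255 × 0.737; cell vol = 0.59² × mean(4 corners)
unit = 0.59² × 0.737 / (4×255) = 0.000251519 mm³ per gray-sum
row 0: Σ corner-gray over 4 cells = 2131  → 0.5360
row 1: Σ corner-gray over 4 cells = 2150  → 0.5408
row 2: Σ corner-gray over 4 cells = 2228  → 0.5604
Σ rows: total corner-gray = 6509  → 1.6371 mm³


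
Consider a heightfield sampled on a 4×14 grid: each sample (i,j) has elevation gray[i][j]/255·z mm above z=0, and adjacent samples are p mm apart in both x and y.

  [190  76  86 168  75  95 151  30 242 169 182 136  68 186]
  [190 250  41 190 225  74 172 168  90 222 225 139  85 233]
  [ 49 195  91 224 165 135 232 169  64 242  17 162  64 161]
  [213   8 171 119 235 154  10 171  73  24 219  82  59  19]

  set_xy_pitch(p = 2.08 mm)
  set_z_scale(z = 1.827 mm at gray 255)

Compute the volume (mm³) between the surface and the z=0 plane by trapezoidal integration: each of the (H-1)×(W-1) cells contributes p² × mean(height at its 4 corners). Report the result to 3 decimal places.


height_mm = gray/255 × 1.827; cell vol = 2.08² × mean(4 corners)
unit = 2.08² × 1.827 / (4×255) = 0.00774935 mm³ per gray-sum
row 0: Σ corner-gray over 13 cells = 7517  → 58.2518
row 1: Σ corner-gray over 13 cells = 7915  → 61.3361
row 2: Σ corner-gray over 13 cells = 6612  → 51.2387
Σ rows: total corner-gray = 22044  → 170.8266 mm³

170.827


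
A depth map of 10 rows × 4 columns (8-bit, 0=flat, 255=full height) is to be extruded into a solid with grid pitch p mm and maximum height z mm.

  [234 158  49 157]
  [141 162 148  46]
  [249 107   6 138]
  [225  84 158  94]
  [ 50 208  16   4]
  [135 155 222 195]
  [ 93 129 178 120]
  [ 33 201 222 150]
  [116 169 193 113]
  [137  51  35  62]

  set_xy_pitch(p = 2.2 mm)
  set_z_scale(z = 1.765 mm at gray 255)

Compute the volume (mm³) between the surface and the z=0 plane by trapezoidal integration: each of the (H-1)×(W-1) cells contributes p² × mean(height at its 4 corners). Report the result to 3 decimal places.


height_mm = gray/255 × 1.765; cell vol = 2.2² × mean(4 corners)
unit = 2.2² × 1.765 / (4×255) = 0.0083751 mm³ per gray-sum
row 0: Σ corner-gray over 3 cells = 1612  → 13.5007
row 1: Σ corner-gray over 3 cells = 1420  → 11.8926
row 2: Σ corner-gray over 3 cells = 1416  → 11.8591
row 3: Σ corner-gray over 3 cells = 1305  → 10.9295
row 4: Σ corner-gray over 3 cells = 1586  → 13.2829
row 5: Σ corner-gray over 3 cells = 1911  → 16.0048
row 6: Σ corner-gray over 3 cells = 1856  → 15.5442
row 7: Σ corner-gray over 3 cells = 1982  → 16.5994
row 8: Σ corner-gray over 3 cells = 1324  → 11.0886
Σ rows: total corner-gray = 14412  → 120.7019 mm³

120.702


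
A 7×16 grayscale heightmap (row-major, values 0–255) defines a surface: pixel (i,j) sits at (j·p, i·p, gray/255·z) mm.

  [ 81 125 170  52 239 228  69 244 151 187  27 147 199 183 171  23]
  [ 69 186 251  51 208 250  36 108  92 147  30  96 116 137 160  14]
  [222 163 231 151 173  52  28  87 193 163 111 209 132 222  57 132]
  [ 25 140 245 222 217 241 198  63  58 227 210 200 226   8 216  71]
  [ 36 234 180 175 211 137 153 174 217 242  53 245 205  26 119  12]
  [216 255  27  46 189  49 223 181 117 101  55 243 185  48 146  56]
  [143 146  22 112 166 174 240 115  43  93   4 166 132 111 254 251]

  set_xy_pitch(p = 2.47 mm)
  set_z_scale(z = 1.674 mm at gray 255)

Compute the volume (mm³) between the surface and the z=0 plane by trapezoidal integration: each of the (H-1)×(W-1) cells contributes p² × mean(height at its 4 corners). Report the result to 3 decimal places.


523.982

height_mm = gray/255 × 1.674; cell vol = 2.47² × mean(4 corners)
unit = 2.47² × 1.674 / (4×255) = 0.0100127 mm³ per gray-sum
row 0: Σ corner-gray over 15 cells = 8307  → 83.1751
row 1: Σ corner-gray over 15 cells = 8117  → 81.2727
row 2: Σ corner-gray over 15 cells = 9336  → 93.4781
row 3: Σ corner-gray over 15 cells = 9828  → 98.4044
row 4: Σ corner-gray over 15 cells = 8792  → 88.0312
row 5: Σ corner-gray over 15 cells = 7952  → 79.6206
Σ rows: total corner-gray = 52332  → 523.9822 mm³


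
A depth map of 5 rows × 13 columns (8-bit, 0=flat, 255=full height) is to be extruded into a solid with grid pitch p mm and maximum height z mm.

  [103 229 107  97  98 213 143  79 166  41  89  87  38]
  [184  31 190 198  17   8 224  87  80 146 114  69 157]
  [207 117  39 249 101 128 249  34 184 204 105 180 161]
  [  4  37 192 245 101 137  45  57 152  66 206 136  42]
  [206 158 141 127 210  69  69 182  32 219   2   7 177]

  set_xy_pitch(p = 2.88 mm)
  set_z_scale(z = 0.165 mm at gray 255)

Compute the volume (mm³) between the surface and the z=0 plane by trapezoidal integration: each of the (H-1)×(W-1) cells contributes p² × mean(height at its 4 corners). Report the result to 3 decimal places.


height_mm = gray/255 × 0.165; cell vol = 2.88² × mean(4 corners)
unit = 2.88² × 0.165 / (4×255) = 0.00134174 mm³ per gray-sum
row 0: Σ corner-gray over 12 cells = 5508  → 7.3903
row 1: Σ corner-gray over 12 cells = 6217  → 8.3416
row 2: Σ corner-gray over 12 cells = 6342  → 8.5093
row 3: Σ corner-gray over 12 cells = 5609  → 7.5258
Σ rows: total corner-gray = 23676  → 31.7671 mm³

31.767


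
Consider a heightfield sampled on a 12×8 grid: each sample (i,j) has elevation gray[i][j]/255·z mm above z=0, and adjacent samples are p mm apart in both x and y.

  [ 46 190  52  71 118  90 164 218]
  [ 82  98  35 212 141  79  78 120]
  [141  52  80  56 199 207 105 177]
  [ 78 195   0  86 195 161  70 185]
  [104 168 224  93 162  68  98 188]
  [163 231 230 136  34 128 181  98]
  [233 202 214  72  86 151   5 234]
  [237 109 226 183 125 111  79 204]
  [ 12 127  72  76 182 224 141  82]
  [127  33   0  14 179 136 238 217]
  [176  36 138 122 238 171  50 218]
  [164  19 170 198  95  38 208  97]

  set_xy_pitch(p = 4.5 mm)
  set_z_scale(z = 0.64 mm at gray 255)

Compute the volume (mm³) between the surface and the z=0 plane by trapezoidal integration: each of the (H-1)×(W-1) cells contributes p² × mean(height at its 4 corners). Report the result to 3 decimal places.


504.055

height_mm = gray/255 × 0.64; cell vol = 4.5² × mean(4 corners)
unit = 4.5² × 0.64 / (4×255) = 0.0127059 mm³ per gray-sum
row 0: Σ corner-gray over 7 cells = 3122  → 39.6678
row 1: Σ corner-gray over 7 cells = 3204  → 40.7096
row 2: Σ corner-gray over 7 cells = 3393  → 43.1111
row 3: Σ corner-gray over 7 cells = 3595  → 45.6776
row 4: Σ corner-gray over 7 cells = 4059  → 51.5732
row 5: Σ corner-gray over 7 cells = 4068  → 51.6875
row 6: Σ corner-gray over 7 cells = 4034  → 51.2555
row 7: Σ corner-gray over 7 cells = 3845  → 48.8541
row 8: Σ corner-gray over 7 cells = 3282  → 41.7007
row 9: Σ corner-gray over 7 cells = 3448  → 43.8099
row 10: Σ corner-gray over 7 cells = 3621  → 46.0080
Σ rows: total corner-gray = 39671  → 504.0551 mm³


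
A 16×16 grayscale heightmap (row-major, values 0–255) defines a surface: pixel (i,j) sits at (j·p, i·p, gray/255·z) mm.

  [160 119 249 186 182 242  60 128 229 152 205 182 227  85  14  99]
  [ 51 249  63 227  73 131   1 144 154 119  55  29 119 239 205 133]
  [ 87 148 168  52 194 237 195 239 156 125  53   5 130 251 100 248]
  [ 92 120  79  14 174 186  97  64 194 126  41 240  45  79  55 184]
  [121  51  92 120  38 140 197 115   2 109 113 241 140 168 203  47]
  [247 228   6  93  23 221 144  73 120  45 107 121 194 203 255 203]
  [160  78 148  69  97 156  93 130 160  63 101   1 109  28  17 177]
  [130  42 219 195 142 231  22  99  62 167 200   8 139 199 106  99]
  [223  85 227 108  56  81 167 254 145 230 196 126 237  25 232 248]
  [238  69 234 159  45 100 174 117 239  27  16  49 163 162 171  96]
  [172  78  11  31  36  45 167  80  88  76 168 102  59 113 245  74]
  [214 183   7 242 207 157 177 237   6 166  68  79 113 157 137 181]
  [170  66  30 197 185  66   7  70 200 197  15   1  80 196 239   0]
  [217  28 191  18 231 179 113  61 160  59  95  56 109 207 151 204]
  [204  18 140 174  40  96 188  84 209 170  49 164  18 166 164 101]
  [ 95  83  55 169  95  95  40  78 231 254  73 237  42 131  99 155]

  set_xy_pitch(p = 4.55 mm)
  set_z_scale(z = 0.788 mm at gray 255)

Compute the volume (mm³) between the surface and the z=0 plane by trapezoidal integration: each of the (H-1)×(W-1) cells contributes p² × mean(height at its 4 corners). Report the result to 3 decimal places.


1810.023

height_mm = gray/255 × 0.788; cell vol = 4.55² × mean(4 corners)
unit = 4.55² × 0.788 / (4×255) = 0.0159937 mm³ per gray-sum
row 0: Σ corner-gray over 15 cells = 8579  → 137.2099
row 1: Σ corner-gray over 15 cells = 8241  → 131.8040
row 2: Σ corner-gray over 15 cells = 7745  → 123.8712
row 3: Σ corner-gray over 15 cells = 6930  → 110.8363
row 4: Σ corner-gray over 15 cells = 7742  → 123.8232
row 5: Σ corner-gray over 15 cells = 6953  → 111.2042
row 6: Σ corner-gray over 15 cells = 6728  → 107.6056
row 7: Σ corner-gray over 15 cells = 8700  → 139.1452
row 8: Σ corner-gray over 15 cells = 8593  → 137.4338
row 9: Σ corner-gray over 15 cells = 6628  → 106.0062
row 10: Σ corner-gray over 15 cells = 7111  → 113.7312
row 11: Σ corner-gray over 15 cells = 7535  → 120.5125
row 12: Σ corner-gray over 15 cells = 7005  → 112.0358
row 13: Σ corner-gray over 15 cells = 7402  → 118.3853
row 14: Σ corner-gray over 15 cells = 7279  → 116.4181
Σ rows: total corner-gray = 113171  → 1810.0226 mm³


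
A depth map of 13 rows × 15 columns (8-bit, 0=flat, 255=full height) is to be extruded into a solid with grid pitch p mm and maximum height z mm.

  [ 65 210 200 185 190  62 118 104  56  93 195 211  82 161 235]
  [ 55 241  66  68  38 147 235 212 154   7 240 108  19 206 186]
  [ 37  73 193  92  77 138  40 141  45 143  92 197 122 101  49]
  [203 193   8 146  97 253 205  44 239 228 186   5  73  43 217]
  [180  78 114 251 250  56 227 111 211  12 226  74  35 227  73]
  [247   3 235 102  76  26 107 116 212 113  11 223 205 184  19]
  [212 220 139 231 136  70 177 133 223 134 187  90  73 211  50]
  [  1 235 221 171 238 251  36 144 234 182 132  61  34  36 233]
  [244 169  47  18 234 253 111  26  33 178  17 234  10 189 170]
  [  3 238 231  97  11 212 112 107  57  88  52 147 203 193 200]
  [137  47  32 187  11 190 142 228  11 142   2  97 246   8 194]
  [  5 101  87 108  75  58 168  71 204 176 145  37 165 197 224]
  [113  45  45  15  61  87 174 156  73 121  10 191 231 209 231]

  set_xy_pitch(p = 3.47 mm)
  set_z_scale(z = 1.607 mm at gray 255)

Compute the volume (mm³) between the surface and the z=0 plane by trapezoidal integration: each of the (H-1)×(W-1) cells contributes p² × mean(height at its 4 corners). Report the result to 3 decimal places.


1659.827

height_mm = gray/255 × 1.607; cell vol = 3.47² × mean(4 corners)
unit = 3.47² × 1.607 / (4×255) = 0.0189703 mm³ per gray-sum
row 0: Σ corner-gray over 14 cells = 7757  → 147.1528
row 1: Σ corner-gray over 14 cells = 6717  → 127.4236
row 2: Σ corner-gray over 14 cells = 6854  → 130.0226
row 3: Σ corner-gray over 14 cells = 7857  → 149.0498
row 4: Σ corner-gray over 14 cells = 7489  → 142.0687
row 5: Σ corner-gray over 14 cells = 7802  → 148.0064
row 6: Σ corner-gray over 14 cells = 8494  → 161.1339
row 7: Σ corner-gray over 14 cells = 7636  → 144.8574
row 8: Σ corner-gray over 14 cells = 7151  → 135.6568
row 9: Σ corner-gray over 14 cells = 6716  → 127.4047
row 10: Σ corner-gray over 14 cells = 6430  → 121.9792
row 11: Σ corner-gray over 14 cells = 6593  → 125.0713
Σ rows: total corner-gray = 87496  → 1659.8271 mm³
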